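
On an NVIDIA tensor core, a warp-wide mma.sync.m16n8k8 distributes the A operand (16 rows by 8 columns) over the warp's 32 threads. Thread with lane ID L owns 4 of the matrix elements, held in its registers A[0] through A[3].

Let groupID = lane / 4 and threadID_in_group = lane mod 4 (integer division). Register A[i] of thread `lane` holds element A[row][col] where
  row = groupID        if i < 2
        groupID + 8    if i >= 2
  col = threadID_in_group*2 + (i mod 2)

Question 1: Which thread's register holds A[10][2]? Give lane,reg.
r: 10->gid=2,r8=1  c: 2->tid=1,i&1=0
L=2*4+1=9  i=1*2+0=2

9,2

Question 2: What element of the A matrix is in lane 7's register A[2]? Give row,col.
lane 7: gr=1 (7/4), th=3 (7%4)
i=2: r=1+8=9, c=3*2+0=6

9,6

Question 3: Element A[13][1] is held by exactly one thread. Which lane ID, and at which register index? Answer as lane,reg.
20,3

r=13→G=5,rhi=1  c=1→T=0,p=1
L=5*4+0=20  i=1*2+1=3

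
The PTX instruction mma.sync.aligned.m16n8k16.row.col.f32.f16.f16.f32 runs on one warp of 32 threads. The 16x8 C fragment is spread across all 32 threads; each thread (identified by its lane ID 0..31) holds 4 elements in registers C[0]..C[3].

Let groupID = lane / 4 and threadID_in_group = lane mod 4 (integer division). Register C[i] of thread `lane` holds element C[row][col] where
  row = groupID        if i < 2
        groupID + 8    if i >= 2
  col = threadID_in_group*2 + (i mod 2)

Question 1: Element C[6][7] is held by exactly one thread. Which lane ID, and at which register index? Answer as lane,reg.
r:6=>grp=6,rB=0  c:7=>tig=3,lo=1
L=6*4+3=27  i=0*2+1=1

27,1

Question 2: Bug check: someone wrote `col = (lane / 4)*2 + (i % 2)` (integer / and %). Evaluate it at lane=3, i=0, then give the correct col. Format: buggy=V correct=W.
`(lane / 4)*2 + (i % 2)`[3,0]->0
lane 3: g=0 (3/4), t=3 (3%4)
i=0: r=0+0=0, c=3*2+0=6
col: 0 vs 6

buggy=0 correct=6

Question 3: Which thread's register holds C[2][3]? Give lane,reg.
9,1

r:2=>grp=2,rB=0  c:3=>tig=1,lo=1
L=2*4+1=9  i=0*2+1=1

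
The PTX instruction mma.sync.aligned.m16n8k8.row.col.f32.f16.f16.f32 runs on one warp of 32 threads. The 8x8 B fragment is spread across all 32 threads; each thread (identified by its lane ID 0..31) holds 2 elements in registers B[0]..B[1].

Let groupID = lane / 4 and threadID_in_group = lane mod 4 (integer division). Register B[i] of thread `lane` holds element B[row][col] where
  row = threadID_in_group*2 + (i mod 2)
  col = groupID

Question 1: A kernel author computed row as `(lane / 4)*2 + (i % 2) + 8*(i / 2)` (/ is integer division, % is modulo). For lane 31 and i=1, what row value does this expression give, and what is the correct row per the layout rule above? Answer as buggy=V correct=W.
`(lane / 4)*2 + (i % 2) + 8*(i / 2)`[31,1]->15
L=31->gid=31>>2=7, tid=31&3=3
[1]->row 3·2+1=7  col gid=7
row: 15 vs 7

buggy=15 correct=7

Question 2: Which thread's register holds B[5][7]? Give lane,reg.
30,1

c=7→G=7  r=5→T=2,p=1
L=7*4+2=30  i=1=1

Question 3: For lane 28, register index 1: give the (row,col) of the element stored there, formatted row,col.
1,7

28: G=7,T=0
[1] (0*2+1,7) = (1,7)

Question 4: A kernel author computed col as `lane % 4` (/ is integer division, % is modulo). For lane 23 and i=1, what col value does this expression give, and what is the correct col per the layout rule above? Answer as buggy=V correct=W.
`lane % 4`[23,1]=>3
L=23=>grp=23>>2=5, tig=23&3=3
[1]=>row 3·2+1=7  col grp=5
col: 3 vs 5

buggy=3 correct=5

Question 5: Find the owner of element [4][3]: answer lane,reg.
c=3→G=3  r=4→T=2,p=0
L=3*4+2=14  i=0=0

14,0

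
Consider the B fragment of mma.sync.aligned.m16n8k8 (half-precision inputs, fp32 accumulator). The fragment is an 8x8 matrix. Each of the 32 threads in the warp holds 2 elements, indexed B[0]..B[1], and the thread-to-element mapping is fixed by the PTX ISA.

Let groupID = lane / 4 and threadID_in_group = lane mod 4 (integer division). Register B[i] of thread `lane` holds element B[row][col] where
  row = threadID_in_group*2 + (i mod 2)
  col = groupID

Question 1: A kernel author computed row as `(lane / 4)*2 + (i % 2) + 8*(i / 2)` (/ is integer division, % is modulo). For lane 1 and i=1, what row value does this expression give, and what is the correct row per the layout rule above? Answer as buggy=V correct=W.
`(lane / 4)*2 + (i % 2) + 8*(i / 2)`[1,1]=>1
lane 1: grp=0 (1/4), tig=1 (1%4)
i=1: r=1*2+1=3, c=grp=0
row: 1 vs 3

buggy=1 correct=3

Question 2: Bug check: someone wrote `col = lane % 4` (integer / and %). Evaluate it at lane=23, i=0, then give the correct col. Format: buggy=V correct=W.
buggy=3 correct=5

`lane % 4`[23,0]→3
L=23→G=23>>2=5, T=23&3=3
[0]→row 3·2+0=6  col G=5
col: 3 vs 5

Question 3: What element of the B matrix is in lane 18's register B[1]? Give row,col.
5,4

18: g=4,t=2
[1] (2*2+1,4) = (5,4)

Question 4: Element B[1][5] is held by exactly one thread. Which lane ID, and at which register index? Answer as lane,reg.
20,1

c=5→G=5  r=1→T=0,p=1
L=5*4+0=20  i=1=1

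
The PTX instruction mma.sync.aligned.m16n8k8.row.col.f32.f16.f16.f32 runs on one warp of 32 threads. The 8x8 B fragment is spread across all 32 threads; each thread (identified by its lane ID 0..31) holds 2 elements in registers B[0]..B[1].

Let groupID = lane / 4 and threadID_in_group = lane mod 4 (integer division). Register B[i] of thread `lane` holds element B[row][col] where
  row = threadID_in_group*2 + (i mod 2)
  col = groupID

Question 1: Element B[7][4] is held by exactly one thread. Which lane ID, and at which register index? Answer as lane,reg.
c:4=>grp=4  r:7=>tig=3,lo=1
L=4*4+3=19  i=1=1

19,1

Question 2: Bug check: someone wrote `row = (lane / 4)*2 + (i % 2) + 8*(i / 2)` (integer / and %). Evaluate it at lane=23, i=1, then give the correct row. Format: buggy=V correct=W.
buggy=11 correct=7

`(lane / 4)*2 + (i % 2) + 8*(i / 2)`[23,1]=>11
L=23=>grp=23>>2=5, tig=23&3=3
[1]=>row 3·2+1=7  col grp=5
row: 11 vs 7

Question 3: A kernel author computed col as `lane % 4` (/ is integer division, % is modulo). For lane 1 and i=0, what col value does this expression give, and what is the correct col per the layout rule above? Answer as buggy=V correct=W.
buggy=1 correct=0

`lane % 4`[1,0]->1
lane 1: g=0 (1/4), t=1 (1%4)
i=0: r=1*2+0=2, c=g=0
col: 1 vs 0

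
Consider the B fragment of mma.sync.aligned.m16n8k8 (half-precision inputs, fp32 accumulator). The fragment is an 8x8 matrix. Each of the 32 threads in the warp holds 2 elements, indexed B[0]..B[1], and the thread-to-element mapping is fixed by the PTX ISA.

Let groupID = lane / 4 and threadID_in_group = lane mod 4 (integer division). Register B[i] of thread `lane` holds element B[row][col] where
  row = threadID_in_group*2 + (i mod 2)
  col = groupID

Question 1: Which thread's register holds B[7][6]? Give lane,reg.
27,1

c=6→G=6  r=7→T=3,p=1
L=6*4+3=27  i=1=1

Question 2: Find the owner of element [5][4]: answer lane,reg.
18,1

c:4=>grp=4  r:5=>tig=2,lo=1
L=4*4+2=18  i=1=1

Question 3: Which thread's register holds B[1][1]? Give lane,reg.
c:1=>grp=1  r:1=>tig=0,lo=1
L=1*4+0=4  i=1=1

4,1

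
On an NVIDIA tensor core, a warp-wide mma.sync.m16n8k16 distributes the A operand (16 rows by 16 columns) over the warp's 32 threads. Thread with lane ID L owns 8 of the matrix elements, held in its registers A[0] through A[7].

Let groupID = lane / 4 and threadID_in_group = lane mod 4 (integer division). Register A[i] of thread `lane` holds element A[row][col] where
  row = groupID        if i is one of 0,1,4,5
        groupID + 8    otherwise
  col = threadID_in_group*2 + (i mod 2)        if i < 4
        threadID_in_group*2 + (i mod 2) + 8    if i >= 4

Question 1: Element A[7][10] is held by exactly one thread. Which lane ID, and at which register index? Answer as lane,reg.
r=7→G=7,rhi=0  c=10→chi=1,T=1,p=0
L=7*4+1=29  i=1*4+0*2+0=4

29,4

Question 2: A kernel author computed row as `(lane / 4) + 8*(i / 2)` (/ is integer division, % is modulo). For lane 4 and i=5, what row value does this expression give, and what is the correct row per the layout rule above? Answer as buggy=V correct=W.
buggy=17 correct=1

`(lane / 4) + 8*(i / 2)`[4,5]→17
lane 4: G=1 (4/4), T=0 (4%4)
i=5: r=1+0=1, c=0*2+1+8=9
row: 17 vs 1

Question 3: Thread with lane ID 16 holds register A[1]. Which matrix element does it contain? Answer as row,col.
L=16→G=16>>2=4, T=16&3=0
[1]→row 4+0=4  col 0·2+1+0=1

4,1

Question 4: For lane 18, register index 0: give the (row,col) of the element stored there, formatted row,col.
18: G=4,T=2
[0] (4+0,2*2+0+0) = (4,4)

4,4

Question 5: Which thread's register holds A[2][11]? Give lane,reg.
9,5

r=2→G=2,rhi=0  c=11→chi=1,T=1,p=1
L=2*4+1=9  i=1*4+0*2+1=5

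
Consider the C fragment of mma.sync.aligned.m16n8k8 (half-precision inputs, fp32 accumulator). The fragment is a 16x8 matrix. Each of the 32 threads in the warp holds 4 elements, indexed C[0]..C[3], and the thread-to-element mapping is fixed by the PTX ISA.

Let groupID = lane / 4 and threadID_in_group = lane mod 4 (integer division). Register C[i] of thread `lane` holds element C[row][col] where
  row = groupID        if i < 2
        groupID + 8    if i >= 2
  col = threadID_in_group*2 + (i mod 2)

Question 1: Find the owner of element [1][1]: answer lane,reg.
4,1

r: 1->gid=1,r8=0  c: 1->tid=0,i&1=1
L=1*4+0=4  i=0*2+1=1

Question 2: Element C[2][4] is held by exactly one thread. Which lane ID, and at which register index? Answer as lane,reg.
10,0

r=2->g=2,rb=0  c=4->t=2,b0=0
L=2*4+2=10  i=0*2+0=0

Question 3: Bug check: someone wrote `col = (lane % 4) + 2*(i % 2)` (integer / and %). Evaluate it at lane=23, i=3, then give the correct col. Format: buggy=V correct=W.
buggy=5 correct=7

`(lane % 4) + 2*(i % 2)`[23,3]→5
lane 23→23/4=5, 23 mod 4=3
i=3  r:5+8→13  c:2·3+1→7
col: 5 vs 7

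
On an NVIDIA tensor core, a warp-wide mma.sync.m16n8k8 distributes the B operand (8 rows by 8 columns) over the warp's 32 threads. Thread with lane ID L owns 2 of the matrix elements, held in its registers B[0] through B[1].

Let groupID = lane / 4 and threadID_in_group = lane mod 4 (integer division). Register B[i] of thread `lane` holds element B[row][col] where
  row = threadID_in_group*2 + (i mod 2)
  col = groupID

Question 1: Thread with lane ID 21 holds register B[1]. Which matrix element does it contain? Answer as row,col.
3,5

lane 21->21/4=5, 21 mod 4=1
i=1  r:2·1+1->3  c:5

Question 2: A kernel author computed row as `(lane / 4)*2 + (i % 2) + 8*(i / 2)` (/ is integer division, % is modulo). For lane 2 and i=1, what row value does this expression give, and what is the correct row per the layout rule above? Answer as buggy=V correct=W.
`(lane / 4)*2 + (i % 2) + 8*(i / 2)`[2,1]→1
2: G=0,T=2
[1] (2*2+1,0) = (5,0)
row: 1 vs 5

buggy=1 correct=5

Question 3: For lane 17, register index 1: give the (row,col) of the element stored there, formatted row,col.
3,4

17: gr=4,th=1
[1] (1*2+1,4) = (3,4)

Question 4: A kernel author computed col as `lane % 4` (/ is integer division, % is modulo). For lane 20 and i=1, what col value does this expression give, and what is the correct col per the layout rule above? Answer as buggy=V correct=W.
buggy=0 correct=5

`lane % 4`[20,1]→0
lane 20→20/4=5, 20 mod 4=0
i=1  r:2·0+1→1  c:5
col: 0 vs 5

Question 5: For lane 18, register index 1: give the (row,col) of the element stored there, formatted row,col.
5,4

18: gid=4,tid=2
[1] (2*2+1,4) = (5,4)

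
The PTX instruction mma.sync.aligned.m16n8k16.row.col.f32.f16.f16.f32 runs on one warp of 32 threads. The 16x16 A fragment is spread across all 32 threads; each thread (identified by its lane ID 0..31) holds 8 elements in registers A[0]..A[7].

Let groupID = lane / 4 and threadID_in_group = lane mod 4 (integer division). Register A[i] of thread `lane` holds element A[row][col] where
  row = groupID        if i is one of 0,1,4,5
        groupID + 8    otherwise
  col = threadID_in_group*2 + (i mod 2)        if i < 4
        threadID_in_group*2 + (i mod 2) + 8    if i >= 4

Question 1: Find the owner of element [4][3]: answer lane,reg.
r:4=>grp=4,rB=0  c:3=>cB=0,tig=1,lo=1
L=4*4+1=17  i=0*4+0*2+1=1

17,1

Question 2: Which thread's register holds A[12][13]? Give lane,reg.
r:12=>grp=4,rB=1  c:13=>cB=1,tig=2,lo=1
L=4*4+2=18  i=1*4+1*2+1=7

18,7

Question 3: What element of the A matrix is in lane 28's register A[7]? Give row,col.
15,9

28: gid=7,tid=0
[7] (7+8,0*2+1+8) = (15,9)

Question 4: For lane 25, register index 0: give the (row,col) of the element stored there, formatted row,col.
lane 25: grp=6 (25/4), tig=1 (25%4)
i=0: r=6+0=6, c=1*2+0+0=2

6,2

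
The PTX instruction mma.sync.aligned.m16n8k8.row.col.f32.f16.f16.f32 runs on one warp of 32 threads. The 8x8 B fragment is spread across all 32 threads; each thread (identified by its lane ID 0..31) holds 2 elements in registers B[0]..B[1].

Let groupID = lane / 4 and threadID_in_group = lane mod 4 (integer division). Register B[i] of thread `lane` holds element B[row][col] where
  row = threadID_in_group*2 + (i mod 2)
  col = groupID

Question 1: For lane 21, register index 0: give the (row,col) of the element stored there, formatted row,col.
lane 21: G=5 (21/4), T=1 (21%4)
i=0: r=1*2+0=2, c=G=5

2,5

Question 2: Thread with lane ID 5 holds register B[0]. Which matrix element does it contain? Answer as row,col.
2,1

lane 5->5/4=1, 5 mod 4=1
i=0  r:2·1+0->2  c:1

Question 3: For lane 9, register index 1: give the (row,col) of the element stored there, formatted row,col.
3,2

lane 9->9/4=2, 9 mod 4=1
i=1  r:2·1+1->3  c:2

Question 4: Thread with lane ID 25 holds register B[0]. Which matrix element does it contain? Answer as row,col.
25: G=6,T=1
[0] (1*2+0,6) = (2,6)

2,6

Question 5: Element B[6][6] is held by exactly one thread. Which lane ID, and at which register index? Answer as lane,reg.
c=6->g=6  r=6->t=3,b0=0
L=6*4+3=27  i=0=0

27,0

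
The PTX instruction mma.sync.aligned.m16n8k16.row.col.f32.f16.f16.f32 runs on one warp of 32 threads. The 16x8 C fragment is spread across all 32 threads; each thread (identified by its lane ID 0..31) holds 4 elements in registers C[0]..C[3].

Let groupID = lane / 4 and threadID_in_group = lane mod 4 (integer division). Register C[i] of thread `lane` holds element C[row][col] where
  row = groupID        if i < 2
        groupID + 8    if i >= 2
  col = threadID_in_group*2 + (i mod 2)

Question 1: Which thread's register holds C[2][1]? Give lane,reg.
r=2->g=2,rb=0  c=1->t=0,b0=1
L=2*4+0=8  i=0*2+1=1

8,1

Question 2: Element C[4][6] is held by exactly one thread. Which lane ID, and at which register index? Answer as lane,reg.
19,0

r:4=>grp=4,rB=0  c:6=>tig=3,lo=0
L=4*4+3=19  i=0*2+0=0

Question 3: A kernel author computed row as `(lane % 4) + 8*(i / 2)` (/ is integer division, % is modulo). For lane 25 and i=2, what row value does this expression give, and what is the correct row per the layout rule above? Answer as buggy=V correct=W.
buggy=9 correct=14

`(lane % 4) + 8*(i / 2)`[25,2]->9
L=25->gid=25>>2=6, tid=25&3=1
[2]->row 6+8=14  col 1·2+0=2
row: 9 vs 14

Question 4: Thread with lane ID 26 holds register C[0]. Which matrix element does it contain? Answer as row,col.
6,4

26: G=6,T=2
[0] (6+0,2*2+0) = (6,4)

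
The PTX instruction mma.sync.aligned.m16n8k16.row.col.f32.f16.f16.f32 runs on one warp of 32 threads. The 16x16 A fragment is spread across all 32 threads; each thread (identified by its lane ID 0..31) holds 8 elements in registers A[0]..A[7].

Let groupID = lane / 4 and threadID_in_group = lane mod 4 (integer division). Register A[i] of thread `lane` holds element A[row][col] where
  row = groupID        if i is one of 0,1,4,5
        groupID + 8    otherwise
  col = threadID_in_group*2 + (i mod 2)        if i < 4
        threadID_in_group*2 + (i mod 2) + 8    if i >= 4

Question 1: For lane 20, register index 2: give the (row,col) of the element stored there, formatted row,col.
13,0

lane 20⇒20/4=5, 20 mod 4=0
i=2  r:5+8⇒13  c:2·0+0+0⇒0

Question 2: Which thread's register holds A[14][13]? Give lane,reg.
r=14→G=6,rhi=1  c=13→chi=1,T=2,p=1
L=6*4+2=26  i=1*4+1*2+1=7

26,7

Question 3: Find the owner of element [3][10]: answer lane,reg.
r=3->g=3,rb=0  c=10->cb=1,t=1,b0=0
L=3*4+1=13  i=1*4+0*2+0=4

13,4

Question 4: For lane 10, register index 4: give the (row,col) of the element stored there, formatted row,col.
2,12

lane 10: g=2 (10/4), t=2 (10%4)
i=4: r=2+0=2, c=2*2+0+8=12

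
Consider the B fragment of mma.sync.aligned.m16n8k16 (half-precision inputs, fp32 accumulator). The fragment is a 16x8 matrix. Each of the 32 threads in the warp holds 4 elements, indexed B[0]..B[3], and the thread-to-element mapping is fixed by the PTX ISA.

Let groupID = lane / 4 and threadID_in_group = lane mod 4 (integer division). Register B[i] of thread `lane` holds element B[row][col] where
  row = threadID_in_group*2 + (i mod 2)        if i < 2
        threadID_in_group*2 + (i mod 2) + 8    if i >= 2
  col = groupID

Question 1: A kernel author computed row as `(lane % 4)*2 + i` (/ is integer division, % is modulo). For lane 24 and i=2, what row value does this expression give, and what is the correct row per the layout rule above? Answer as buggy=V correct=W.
`(lane % 4)*2 + i`[24,2]⇒2
lane 24: gr=6 (24/4), th=0 (24%4)
i=2: r=0*2+0+8=8, c=gr=6
row: 2 vs 8

buggy=2 correct=8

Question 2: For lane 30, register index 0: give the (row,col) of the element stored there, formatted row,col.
4,7

30: g=7,t=2
[0] (2*2+0+0,7) = (4,7)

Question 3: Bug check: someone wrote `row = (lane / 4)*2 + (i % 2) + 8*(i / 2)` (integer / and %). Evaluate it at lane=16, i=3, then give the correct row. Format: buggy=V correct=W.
buggy=17 correct=9

`(lane / 4)*2 + (i % 2) + 8*(i / 2)`[16,3]->17
L=16->g=16>>2=4, t=16&3=0
[3]->row 0·2+1+8=9  col g=4
row: 17 vs 9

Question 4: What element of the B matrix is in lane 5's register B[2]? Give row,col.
10,1

5: gr=1,th=1
[2] (1*2+0+8,1) = (10,1)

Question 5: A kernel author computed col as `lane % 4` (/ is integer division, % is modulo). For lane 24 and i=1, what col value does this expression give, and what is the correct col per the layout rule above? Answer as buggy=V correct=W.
`lane % 4`[24,1]=>0
24: grp=6,tig=0
[1] (0*2+1+0,6) = (1,6)
col: 0 vs 6

buggy=0 correct=6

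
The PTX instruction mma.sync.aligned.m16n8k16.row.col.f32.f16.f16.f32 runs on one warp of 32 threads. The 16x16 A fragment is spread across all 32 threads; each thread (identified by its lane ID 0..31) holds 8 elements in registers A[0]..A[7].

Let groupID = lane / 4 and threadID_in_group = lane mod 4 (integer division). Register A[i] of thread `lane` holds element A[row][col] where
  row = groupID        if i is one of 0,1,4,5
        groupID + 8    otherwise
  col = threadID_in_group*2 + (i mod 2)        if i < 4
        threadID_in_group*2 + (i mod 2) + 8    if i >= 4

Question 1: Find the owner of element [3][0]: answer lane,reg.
r:3=>grp=3,rB=0  c:0=>cB=0,tig=0,lo=0
L=3*4+0=12  i=0*4+0*2+0=0

12,0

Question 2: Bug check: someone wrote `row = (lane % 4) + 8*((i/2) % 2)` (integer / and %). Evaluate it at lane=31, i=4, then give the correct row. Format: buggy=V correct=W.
`(lane % 4) + 8*((i/2) % 2)`[31,4]⇒3
lane 31⇒31/4=7, 31 mod 4=3
i=4  r:7+0⇒7  c:2·3+0+8⇒14
row: 3 vs 7

buggy=3 correct=7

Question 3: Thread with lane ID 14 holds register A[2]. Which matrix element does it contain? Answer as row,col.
lane 14=>14/4=3, 14 mod 4=2
i=2  r:3+8=>11  c:2·2+0+0=>4

11,4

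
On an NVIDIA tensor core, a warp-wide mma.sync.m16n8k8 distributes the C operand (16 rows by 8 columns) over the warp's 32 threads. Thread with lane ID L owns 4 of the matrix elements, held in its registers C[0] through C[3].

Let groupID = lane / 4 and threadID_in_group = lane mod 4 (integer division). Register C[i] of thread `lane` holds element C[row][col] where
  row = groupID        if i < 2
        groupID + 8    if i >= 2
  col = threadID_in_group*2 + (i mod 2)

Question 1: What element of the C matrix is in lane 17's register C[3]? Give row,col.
17: gid=4,tid=1
[3] (4+8,1*2+1) = (12,3)

12,3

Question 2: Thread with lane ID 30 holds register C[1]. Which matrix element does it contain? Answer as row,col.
lane 30⇒30/4=7, 30 mod 4=2
i=1  r:7+0⇒7  c:2·2+1⇒5

7,5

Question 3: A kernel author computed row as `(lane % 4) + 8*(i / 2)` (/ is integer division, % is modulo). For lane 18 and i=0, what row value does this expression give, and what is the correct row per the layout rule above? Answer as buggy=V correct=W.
buggy=2 correct=4

`(lane % 4) + 8*(i / 2)`[18,0]→2
L=18→G=18>>2=4, T=18&3=2
[0]→row 4+0=4  col 2·2+0=4
row: 2 vs 4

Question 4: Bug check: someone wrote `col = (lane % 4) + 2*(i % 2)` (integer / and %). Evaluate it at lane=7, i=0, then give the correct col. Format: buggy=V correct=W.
buggy=3 correct=6

`(lane % 4) + 2*(i % 2)`[7,0]=>3
lane 7: grp=1 (7/4), tig=3 (7%4)
i=0: r=1+0=1, c=3*2+0=6
col: 3 vs 6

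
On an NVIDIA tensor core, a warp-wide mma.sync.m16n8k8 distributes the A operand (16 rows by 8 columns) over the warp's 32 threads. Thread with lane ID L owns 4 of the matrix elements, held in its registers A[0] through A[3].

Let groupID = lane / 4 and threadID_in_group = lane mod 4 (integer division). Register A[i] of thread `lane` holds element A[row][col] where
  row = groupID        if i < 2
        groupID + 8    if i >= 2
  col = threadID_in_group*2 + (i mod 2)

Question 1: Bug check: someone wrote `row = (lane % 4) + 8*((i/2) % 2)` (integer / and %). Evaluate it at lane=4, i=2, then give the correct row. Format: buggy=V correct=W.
`(lane % 4) + 8*((i/2) % 2)`[4,2]⇒8
lane 4: gr=1 (4/4), th=0 (4%4)
i=2: r=1+8=9, c=0*2+0=0
row: 8 vs 9

buggy=8 correct=9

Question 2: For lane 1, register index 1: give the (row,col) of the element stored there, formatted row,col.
0,3

lane 1->1/4=0, 1 mod 4=1
i=1  r:0+0->0  c:2·1+1->3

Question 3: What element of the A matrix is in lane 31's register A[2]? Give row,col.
15,6

lane 31: grp=7 (31/4), tig=3 (31%4)
i=2: r=7+8=15, c=3*2+0=6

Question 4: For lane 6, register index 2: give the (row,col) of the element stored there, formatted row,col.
L=6=>grp=6>>2=1, tig=6&3=2
[2]=>row 1+8=9  col 2·2+0=4

9,4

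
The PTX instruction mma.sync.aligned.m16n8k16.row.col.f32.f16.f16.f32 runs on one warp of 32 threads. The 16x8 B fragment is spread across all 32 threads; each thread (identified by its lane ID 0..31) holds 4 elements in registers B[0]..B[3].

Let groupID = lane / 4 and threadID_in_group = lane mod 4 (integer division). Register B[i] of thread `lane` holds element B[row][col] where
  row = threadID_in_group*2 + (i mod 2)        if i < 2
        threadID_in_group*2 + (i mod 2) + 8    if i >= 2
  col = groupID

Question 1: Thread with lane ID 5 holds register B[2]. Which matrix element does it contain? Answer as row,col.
10,1

5: G=1,T=1
[2] (1*2+0+8,1) = (10,1)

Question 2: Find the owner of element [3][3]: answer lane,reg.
13,1

c: 3->gid=3  r: 3->r8=0,tid=1,i&1=1
L=3*4+1=13  i=0*2+1=1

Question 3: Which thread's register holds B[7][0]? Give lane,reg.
3,1

c: 0->gid=0  r: 7->r8=0,tid=3,i&1=1
L=0*4+3=3  i=0*2+1=1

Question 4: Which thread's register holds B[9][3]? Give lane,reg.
c=3⇒gr=3  r=9⇒Rb=1,th=0,odd=1
L=3*4+0=12  i=1*2+1=3

12,3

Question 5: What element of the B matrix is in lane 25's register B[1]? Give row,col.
25: g=6,t=1
[1] (1*2+1+0,6) = (3,6)

3,6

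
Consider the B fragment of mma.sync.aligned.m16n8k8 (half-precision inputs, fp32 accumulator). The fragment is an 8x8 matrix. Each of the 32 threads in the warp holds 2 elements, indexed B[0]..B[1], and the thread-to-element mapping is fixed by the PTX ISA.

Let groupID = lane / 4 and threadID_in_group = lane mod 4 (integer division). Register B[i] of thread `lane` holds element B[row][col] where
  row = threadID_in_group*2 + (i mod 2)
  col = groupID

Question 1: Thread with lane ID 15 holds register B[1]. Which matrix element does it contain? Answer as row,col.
7,3

lane 15: g=3 (15/4), t=3 (15%4)
i=1: r=3*2+1=7, c=g=3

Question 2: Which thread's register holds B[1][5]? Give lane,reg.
c=5->g=5  r=1->t=0,b0=1
L=5*4+0=20  i=1=1

20,1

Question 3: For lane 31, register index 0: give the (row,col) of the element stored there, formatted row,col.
6,7

lane 31->31/4=7, 31 mod 4=3
i=0  r:2·3+0->6  c:7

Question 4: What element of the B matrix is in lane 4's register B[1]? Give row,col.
4: grp=1,tig=0
[1] (0*2+1,1) = (1,1)

1,1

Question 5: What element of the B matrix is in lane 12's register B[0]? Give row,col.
0,3

lane 12: gid=3 (12/4), tid=0 (12%4)
i=0: r=0*2+0=0, c=gid=3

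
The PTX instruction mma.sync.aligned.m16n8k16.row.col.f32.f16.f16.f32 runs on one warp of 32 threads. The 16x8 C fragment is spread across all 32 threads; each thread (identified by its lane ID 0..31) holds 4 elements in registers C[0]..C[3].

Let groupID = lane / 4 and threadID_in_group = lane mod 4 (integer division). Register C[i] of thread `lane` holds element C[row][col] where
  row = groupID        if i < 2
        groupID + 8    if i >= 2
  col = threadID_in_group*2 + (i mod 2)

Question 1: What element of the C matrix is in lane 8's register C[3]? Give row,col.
8: grp=2,tig=0
[3] (2+8,0*2+1) = (10,1)

10,1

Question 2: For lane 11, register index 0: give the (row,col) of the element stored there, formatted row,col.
lane 11->11/4=2, 11 mod 4=3
i=0  r:2+0->2  c:2·3+0->6

2,6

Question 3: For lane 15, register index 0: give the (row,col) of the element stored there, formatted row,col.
lane 15: g=3 (15/4), t=3 (15%4)
i=0: r=3+0=3, c=3*2+0=6

3,6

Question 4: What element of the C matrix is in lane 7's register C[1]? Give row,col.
L=7→G=7>>2=1, T=7&3=3
[1]→row 1+0=1  col 3·2+1=7

1,7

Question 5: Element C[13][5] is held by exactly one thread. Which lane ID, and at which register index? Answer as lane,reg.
r: 13->gid=5,r8=1  c: 5->tid=2,i&1=1
L=5*4+2=22  i=1*2+1=3

22,3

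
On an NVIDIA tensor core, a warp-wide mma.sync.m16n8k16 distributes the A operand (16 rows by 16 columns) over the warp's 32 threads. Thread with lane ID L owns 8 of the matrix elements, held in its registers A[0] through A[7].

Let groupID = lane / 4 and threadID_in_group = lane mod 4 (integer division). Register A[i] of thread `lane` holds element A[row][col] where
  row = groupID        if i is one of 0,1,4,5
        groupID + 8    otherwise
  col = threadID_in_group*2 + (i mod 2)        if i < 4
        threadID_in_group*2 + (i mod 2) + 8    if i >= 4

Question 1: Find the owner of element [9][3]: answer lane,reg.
5,3

r=9->g=1,rb=1  c=3->cb=0,t=1,b0=1
L=1*4+1=5  i=0*4+1*2+1=3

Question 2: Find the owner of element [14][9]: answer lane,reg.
r=14->g=6,rb=1  c=9->cb=1,t=0,b0=1
L=6*4+0=24  i=1*4+1*2+1=7

24,7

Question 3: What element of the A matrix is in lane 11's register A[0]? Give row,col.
lane 11⇒11/4=2, 11 mod 4=3
i=0  r:2+0⇒2  c:2·3+0+0⇒6

2,6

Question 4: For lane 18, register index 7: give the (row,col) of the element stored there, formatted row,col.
lane 18⇒18/4=4, 18 mod 4=2
i=7  r:4+8⇒12  c:2·2+1+8⇒13

12,13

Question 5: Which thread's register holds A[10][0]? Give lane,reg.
r=10→G=2,rhi=1  c=0→chi=0,T=0,p=0
L=2*4+0=8  i=0*4+1*2+0=2

8,2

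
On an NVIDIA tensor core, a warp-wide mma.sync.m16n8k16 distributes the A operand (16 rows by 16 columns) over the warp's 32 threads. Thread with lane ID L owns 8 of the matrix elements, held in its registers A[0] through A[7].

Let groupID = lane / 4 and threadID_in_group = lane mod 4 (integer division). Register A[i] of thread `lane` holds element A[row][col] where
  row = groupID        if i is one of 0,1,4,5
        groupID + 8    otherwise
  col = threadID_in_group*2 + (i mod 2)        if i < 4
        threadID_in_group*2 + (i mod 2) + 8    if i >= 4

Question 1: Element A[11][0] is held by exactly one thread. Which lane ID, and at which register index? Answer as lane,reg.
r: 11->gid=3,r8=1  c: 0->c8=0,tid=0,i&1=0
L=3*4+0=12  i=0*4+1*2+0=2

12,2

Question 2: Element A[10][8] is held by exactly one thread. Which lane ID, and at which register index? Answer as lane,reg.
r=10⇒gr=2,Rb=1  c=8⇒Cb=1,th=0,odd=0
L=2*4+0=8  i=1*4+1*2+0=6

8,6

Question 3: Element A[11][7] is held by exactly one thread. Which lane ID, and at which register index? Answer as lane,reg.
r: 11->gid=3,r8=1  c: 7->c8=0,tid=3,i&1=1
L=3*4+3=15  i=0*4+1*2+1=3

15,3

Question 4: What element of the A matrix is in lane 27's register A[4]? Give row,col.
27: g=6,t=3
[4] (6+0,3*2+0+8) = (6,14)

6,14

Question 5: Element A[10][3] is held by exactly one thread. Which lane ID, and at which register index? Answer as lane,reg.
r: 10->gid=2,r8=1  c: 3->c8=0,tid=1,i&1=1
L=2*4+1=9  i=0*4+1*2+1=3

9,3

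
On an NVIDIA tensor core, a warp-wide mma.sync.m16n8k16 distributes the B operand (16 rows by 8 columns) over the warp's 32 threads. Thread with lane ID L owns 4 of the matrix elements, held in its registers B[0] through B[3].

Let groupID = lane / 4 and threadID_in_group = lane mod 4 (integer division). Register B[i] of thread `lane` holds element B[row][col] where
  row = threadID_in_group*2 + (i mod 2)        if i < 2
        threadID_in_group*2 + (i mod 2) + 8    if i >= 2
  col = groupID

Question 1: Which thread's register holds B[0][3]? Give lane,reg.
12,0

c=3⇒gr=3  r=0⇒Rb=0,th=0,odd=0
L=3*4+0=12  i=0*2+0=0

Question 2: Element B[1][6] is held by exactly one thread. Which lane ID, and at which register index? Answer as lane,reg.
c=6→G=6  r=1→rhi=0,T=0,p=1
L=6*4+0=24  i=0*2+1=1

24,1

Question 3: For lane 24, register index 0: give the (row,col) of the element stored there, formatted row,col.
lane 24: G=6 (24/4), T=0 (24%4)
i=0: r=0*2+0+0=0, c=G=6

0,6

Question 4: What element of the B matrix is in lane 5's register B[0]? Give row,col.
2,1

lane 5→5/4=1, 5 mod 4=1
i=0  r:2·1+0+0→2  c:1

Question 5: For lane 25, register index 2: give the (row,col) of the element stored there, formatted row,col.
10,6

lane 25→25/4=6, 25 mod 4=1
i=2  r:2·1+0+8→10  c:6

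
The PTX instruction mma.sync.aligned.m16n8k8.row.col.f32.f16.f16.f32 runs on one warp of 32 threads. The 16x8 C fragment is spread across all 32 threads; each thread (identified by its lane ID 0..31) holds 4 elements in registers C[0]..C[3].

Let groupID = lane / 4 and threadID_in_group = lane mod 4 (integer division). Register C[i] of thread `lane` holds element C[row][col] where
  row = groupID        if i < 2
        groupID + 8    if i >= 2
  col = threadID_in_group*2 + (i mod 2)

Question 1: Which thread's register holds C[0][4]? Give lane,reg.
2,0

r=0⇒gr=0,Rb=0  c=4⇒th=2,odd=0
L=0*4+2=2  i=0*2+0=0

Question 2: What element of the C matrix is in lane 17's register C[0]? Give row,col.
4,2

17: G=4,T=1
[0] (4+0,1*2+0) = (4,2)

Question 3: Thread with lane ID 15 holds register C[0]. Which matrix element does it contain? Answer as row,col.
3,6

lane 15=>15/4=3, 15 mod 4=3
i=0  r:3+0=>3  c:2·3+0=>6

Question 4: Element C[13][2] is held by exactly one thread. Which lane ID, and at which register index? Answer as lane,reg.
r=13→G=5,rhi=1  c=2→T=1,p=0
L=5*4+1=21  i=1*2+0=2

21,2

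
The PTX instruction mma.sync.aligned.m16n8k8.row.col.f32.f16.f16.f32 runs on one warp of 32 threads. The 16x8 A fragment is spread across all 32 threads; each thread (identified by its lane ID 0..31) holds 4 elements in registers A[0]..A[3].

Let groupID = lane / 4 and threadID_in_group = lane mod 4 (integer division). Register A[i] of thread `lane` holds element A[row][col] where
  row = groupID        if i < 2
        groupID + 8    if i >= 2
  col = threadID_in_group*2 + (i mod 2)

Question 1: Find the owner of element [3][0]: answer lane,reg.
r=3→G=3,rhi=0  c=0→T=0,p=0
L=3*4+0=12  i=0*2+0=0

12,0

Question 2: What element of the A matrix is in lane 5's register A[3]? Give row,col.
9,3

lane 5⇒5/4=1, 5 mod 4=1
i=3  r:1+8⇒9  c:2·1+1⇒3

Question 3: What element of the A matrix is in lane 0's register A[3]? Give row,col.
lane 0: g=0 (0/4), t=0 (0%4)
i=3: r=0+8=8, c=0*2+1=1

8,1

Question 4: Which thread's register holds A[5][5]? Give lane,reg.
r=5⇒gr=5,Rb=0  c=5⇒th=2,odd=1
L=5*4+2=22  i=0*2+1=1

22,1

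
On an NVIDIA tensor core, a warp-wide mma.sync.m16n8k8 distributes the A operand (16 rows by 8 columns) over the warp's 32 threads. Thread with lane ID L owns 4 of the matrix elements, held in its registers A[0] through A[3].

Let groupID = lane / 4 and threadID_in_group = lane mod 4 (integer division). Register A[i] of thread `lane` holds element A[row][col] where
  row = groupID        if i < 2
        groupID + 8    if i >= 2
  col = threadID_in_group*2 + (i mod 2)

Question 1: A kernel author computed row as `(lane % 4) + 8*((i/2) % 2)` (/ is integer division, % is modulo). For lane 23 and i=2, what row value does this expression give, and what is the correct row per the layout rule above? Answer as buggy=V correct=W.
`(lane % 4) + 8*((i/2) % 2)`[23,2]⇒11
23: gr=5,th=3
[2] (5+8,3*2+0) = (13,6)
row: 11 vs 13

buggy=11 correct=13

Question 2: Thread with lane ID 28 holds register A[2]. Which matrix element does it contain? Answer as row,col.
15,0

lane 28->28/4=7, 28 mod 4=0
i=2  r:7+8->15  c:2·0+0->0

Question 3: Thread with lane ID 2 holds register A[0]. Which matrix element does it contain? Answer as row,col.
2: grp=0,tig=2
[0] (0+0,2*2+0) = (0,4)

0,4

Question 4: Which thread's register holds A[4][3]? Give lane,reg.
r=4⇒gr=4,Rb=0  c=3⇒th=1,odd=1
L=4*4+1=17  i=0*2+1=1

17,1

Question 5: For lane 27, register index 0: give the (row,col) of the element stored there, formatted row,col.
lane 27→27/4=6, 27 mod 4=3
i=0  r:6+0→6  c:2·3+0→6

6,6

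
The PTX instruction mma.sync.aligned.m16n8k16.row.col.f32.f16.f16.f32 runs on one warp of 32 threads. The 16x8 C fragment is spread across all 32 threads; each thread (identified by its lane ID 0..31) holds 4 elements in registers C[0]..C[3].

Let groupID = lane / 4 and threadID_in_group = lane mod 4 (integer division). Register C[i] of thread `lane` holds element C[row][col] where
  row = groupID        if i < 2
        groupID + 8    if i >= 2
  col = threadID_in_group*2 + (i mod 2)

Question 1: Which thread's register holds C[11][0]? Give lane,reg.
r: 11->gid=3,r8=1  c: 0->tid=0,i&1=0
L=3*4+0=12  i=1*2+0=2

12,2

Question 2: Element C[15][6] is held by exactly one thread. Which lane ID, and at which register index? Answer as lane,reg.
31,2

r=15→G=7,rhi=1  c=6→T=3,p=0
L=7*4+3=31  i=1*2+0=2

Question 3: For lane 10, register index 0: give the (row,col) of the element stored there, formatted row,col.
L=10=>grp=10>>2=2, tig=10&3=2
[0]=>row 2+0=2  col 2·2+0=4

2,4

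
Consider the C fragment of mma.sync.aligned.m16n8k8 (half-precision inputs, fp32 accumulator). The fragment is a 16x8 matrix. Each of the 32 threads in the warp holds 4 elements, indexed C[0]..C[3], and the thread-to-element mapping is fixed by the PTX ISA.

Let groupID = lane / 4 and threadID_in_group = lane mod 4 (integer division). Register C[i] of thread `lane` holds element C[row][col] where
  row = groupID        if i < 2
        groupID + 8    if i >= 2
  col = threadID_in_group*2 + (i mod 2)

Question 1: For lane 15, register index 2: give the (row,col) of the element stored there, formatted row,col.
lane 15: g=3 (15/4), t=3 (15%4)
i=2: r=3+8=11, c=3*2+0=6

11,6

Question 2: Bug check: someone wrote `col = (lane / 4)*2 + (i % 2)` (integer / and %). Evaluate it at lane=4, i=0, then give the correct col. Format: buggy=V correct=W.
`(lane / 4)*2 + (i % 2)`[4,0]->2
lane 4->4/4=1, 4 mod 4=0
i=0  r:1+0->1  c:2·0+0->0
col: 2 vs 0

buggy=2 correct=0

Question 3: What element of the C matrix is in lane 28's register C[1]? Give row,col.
7,1

lane 28: G=7 (28/4), T=0 (28%4)
i=1: r=7+0=7, c=0*2+1=1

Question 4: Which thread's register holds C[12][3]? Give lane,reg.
r=12→G=4,rhi=1  c=3→T=1,p=1
L=4*4+1=17  i=1*2+1=3

17,3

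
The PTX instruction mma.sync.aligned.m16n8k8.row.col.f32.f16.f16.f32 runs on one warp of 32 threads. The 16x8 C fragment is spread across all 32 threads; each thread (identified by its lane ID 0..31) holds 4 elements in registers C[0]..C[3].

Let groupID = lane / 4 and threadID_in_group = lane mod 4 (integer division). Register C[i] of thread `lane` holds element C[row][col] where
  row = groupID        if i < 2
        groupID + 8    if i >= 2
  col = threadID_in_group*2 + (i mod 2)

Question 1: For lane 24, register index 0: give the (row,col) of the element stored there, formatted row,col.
6,0

24: gid=6,tid=0
[0] (6+0,0*2+0) = (6,0)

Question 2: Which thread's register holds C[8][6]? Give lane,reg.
r=8→G=0,rhi=1  c=6→T=3,p=0
L=0*4+3=3  i=1*2+0=2

3,2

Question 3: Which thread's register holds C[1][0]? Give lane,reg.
r=1⇒gr=1,Rb=0  c=0⇒th=0,odd=0
L=1*4+0=4  i=0*2+0=0

4,0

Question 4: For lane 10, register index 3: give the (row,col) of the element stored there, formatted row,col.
10: grp=2,tig=2
[3] (2+8,2*2+1) = (10,5)

10,5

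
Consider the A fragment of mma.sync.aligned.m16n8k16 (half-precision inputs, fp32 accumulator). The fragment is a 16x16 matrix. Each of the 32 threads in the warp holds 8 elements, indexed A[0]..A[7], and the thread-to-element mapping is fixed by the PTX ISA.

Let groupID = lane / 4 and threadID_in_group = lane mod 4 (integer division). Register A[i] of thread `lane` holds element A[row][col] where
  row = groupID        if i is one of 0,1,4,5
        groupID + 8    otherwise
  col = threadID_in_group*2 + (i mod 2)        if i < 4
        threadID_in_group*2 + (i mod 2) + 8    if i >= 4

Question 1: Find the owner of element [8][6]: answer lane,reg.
3,2

r=8->g=0,rb=1  c=6->cb=0,t=3,b0=0
L=0*4+3=3  i=0*4+1*2+0=2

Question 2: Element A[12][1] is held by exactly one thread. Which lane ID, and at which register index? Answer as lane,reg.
r=12⇒gr=4,Rb=1  c=1⇒Cb=0,th=0,odd=1
L=4*4+0=16  i=0*4+1*2+1=3

16,3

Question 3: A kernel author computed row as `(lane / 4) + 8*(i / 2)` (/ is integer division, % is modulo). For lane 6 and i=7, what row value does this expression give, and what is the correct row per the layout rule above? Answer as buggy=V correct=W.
buggy=25 correct=9

`(lane / 4) + 8*(i / 2)`[6,7]->25
lane 6: g=1 (6/4), t=2 (6%4)
i=7: r=1+8=9, c=2*2+1+8=13
row: 25 vs 9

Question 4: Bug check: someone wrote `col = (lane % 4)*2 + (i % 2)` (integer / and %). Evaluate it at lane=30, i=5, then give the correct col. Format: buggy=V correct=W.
buggy=5 correct=13

`(lane % 4)*2 + (i % 2)`[30,5]⇒5
L=30⇒gr=30>>2=7, th=30&3=2
[5]⇒row 7+0=7  col 2·2+1+8=13
col: 5 vs 13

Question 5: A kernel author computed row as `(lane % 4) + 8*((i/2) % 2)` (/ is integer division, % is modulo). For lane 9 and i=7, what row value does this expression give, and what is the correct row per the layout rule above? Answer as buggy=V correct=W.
`(lane % 4) + 8*((i/2) % 2)`[9,7]→9
L=9→G=9>>2=2, T=9&3=1
[7]→row 2+8=10  col 1·2+1+8=11
row: 9 vs 10

buggy=9 correct=10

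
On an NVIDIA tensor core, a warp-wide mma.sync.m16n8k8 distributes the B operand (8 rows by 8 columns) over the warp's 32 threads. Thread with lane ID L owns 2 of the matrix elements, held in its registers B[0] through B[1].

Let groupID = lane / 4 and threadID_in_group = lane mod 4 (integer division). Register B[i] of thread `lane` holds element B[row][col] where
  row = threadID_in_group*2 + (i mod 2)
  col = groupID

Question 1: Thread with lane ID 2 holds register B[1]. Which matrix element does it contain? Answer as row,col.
5,0

2: gid=0,tid=2
[1] (2*2+1,0) = (5,0)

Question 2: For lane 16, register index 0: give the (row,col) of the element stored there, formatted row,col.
lane 16: gr=4 (16/4), th=0 (16%4)
i=0: r=0*2+0=0, c=gr=4

0,4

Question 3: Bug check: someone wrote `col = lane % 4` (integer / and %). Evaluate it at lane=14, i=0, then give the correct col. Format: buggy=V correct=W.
buggy=2 correct=3

`lane % 4`[14,0]=>2
L=14=>grp=14>>2=3, tig=14&3=2
[0]=>row 2·2+0=4  col grp=3
col: 2 vs 3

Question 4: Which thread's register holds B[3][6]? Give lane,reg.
c=6→G=6  r=3→T=1,p=1
L=6*4+1=25  i=1=1

25,1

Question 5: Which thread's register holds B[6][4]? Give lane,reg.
c=4->g=4  r=6->t=3,b0=0
L=4*4+3=19  i=0=0

19,0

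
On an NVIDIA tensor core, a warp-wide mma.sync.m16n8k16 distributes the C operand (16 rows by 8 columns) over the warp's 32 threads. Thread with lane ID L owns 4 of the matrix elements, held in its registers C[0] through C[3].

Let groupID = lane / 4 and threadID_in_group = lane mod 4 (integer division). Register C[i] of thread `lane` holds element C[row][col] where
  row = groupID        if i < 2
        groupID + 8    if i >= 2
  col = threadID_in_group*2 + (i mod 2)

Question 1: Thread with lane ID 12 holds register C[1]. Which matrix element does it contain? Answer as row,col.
3,1

lane 12->12/4=3, 12 mod 4=0
i=1  r:3+0->3  c:2·0+1->1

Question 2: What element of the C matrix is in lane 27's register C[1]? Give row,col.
6,7

27: g=6,t=3
[1] (6+0,3*2+1) = (6,7)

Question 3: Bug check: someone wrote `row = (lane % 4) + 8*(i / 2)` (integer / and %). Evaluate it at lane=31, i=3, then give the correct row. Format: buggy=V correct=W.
`(lane % 4) + 8*(i / 2)`[31,3]=>11
lane 31=>31/4=7, 31 mod 4=3
i=3  r:7+8=>15  c:2·3+1=>7
row: 11 vs 15

buggy=11 correct=15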